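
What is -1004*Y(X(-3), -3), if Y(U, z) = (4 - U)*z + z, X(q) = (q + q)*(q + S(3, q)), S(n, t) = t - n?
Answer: -147588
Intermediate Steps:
X(q) = 2*q*(-3 + 2*q) (X(q) = (q + q)*(q + (q - 1*3)) = (2*q)*(q + (q - 3)) = (2*q)*(q + (-3 + q)) = (2*q)*(-3 + 2*q) = 2*q*(-3 + 2*q))
Y(U, z) = z + z*(4 - U) (Y(U, z) = z*(4 - U) + z = z + z*(4 - U))
-1004*Y(X(-3), -3) = -(-3012)*(5 - 2*(-3)*(-3 + 2*(-3))) = -(-3012)*(5 - 2*(-3)*(-3 - 6)) = -(-3012)*(5 - 2*(-3)*(-9)) = -(-3012)*(5 - 1*54) = -(-3012)*(5 - 54) = -(-3012)*(-49) = -1004*147 = -147588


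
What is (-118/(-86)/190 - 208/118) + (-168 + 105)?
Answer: -31214089/482030 ≈ -64.755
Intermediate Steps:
(-118/(-86)/190 - 208/118) + (-168 + 105) = (-118*(-1/86)*(1/190) - 208*1/118) - 63 = ((59/43)*(1/190) - 104/59) - 63 = (59/8170 - 104/59) - 63 = -846199/482030 - 63 = -31214089/482030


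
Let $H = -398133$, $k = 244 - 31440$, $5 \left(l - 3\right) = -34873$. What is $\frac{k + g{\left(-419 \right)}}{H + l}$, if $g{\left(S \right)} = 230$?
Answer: $\frac{154830}{2025523} \approx 0.076439$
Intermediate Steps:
$l = - \frac{34858}{5}$ ($l = 3 + \frac{1}{5} \left(-34873\right) = 3 - \frac{34873}{5} = - \frac{34858}{5} \approx -6971.6$)
$k = -31196$ ($k = 244 - 31440 = -31196$)
$\frac{k + g{\left(-419 \right)}}{H + l} = \frac{-31196 + 230}{-398133 - \frac{34858}{5}} = - \frac{30966}{- \frac{2025523}{5}} = \left(-30966\right) \left(- \frac{5}{2025523}\right) = \frac{154830}{2025523}$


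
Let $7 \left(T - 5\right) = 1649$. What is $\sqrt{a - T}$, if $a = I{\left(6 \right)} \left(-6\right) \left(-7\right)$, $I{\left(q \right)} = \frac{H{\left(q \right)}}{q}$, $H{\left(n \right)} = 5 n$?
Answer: $\frac{i \sqrt{1498}}{7} \approx 5.5291 i$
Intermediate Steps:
$T = \frac{1684}{7}$ ($T = 5 + \frac{1}{7} \cdot 1649 = 5 + \frac{1649}{7} = \frac{1684}{7} \approx 240.57$)
$I{\left(q \right)} = 5$ ($I{\left(q \right)} = \frac{5 q}{q} = 5$)
$a = 210$ ($a = 5 \left(-6\right) \left(-7\right) = \left(-30\right) \left(-7\right) = 210$)
$\sqrt{a - T} = \sqrt{210 - \frac{1684}{7}} = \sqrt{- \frac{214}{7}} = \frac{i \sqrt{1498}}{7}$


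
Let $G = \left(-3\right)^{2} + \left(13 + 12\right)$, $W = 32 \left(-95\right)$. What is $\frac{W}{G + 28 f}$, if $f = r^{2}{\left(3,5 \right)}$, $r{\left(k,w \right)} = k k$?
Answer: $- \frac{1520}{1151} \approx -1.3206$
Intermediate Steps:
$r{\left(k,w \right)} = k^{2}$
$W = -3040$
$f = 81$ ($f = \left(3^{2}\right)^{2} = 9^{2} = 81$)
$G = 34$ ($G = 9 + 25 = 34$)
$\frac{W}{G + 28 f} = - \frac{3040}{34 + 28 \cdot 81} = - \frac{3040}{34 + 2268} = - \frac{3040}{2302} = \left(-3040\right) \frac{1}{2302} = - \frac{1520}{1151}$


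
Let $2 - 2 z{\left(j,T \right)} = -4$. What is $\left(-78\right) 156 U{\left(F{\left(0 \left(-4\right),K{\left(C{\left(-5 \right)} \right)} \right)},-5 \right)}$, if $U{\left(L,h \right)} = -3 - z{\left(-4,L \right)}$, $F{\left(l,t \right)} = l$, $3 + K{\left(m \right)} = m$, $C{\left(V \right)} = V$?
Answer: $73008$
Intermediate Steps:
$K{\left(m \right)} = -3 + m$
$z{\left(j,T \right)} = 3$ ($z{\left(j,T \right)} = 1 - -2 = 1 + 2 = 3$)
$U{\left(L,h \right)} = -6$ ($U{\left(L,h \right)} = -3 - 3 = -6$)
$\left(-78\right) 156 U{\left(F{\left(0 \left(-4\right),K{\left(C{\left(-5 \right)} \right)} \right)},-5 \right)} = \left(-78\right) 156 \left(-6\right) = \left(-12168\right) \left(-6\right) = 73008$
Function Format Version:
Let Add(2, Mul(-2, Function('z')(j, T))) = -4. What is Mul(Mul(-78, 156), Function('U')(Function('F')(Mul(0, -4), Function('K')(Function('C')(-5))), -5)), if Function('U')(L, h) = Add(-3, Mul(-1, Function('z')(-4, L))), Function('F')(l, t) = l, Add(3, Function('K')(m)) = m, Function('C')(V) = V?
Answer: 73008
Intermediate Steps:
Function('K')(m) = Add(-3, m)
Function('z')(j, T) = 3 (Function('z')(j, T) = Add(1, Mul(Rational(-1, 2), -4)) = Add(1, 2) = 3)
Function('U')(L, h) = -6 (Function('U')(L, h) = Add(-3, Mul(-1, 3)) = Add(-3, -3) = -6)
Mul(Mul(-78, 156), Function('U')(Function('F')(Mul(0, -4), Function('K')(Function('C')(-5))), -5)) = Mul(Mul(-78, 156), -6) = Mul(-12168, -6) = 73008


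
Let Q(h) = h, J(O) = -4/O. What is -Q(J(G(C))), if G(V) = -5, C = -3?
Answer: -4/5 ≈ -0.80000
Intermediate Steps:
-Q(J(G(C))) = -(-4)/(-5) = -(-4)*(-1)/5 = -1*4/5 = -4/5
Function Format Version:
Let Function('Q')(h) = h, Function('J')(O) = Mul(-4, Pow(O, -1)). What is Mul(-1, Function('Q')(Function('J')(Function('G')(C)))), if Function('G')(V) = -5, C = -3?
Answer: Rational(-4, 5) ≈ -0.80000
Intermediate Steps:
Mul(-1, Function('Q')(Function('J')(Function('G')(C)))) = Mul(-1, Mul(-4, Pow(-5, -1))) = Mul(-1, Mul(-4, Rational(-1, 5))) = Mul(-1, Rational(4, 5)) = Rational(-4, 5)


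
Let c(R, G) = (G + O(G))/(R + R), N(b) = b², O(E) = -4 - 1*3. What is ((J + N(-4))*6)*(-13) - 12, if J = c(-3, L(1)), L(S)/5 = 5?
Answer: -1026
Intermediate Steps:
O(E) = -7 (O(E) = -4 - 3 = -7)
L(S) = 25 (L(S) = 5*5 = 25)
c(R, G) = (-7 + G)/(2*R) (c(R, G) = (G - 7)/(R + R) = (-7 + G)/((2*R)) = (-7 + G)*(1/(2*R)) = (-7 + G)/(2*R))
J = -3 (J = (½)*(-7 + 25)/(-3) = (½)*(-⅓)*18 = -3)
((J + N(-4))*6)*(-13) - 12 = ((-3 + (-4)²)*6)*(-13) - 12 = ((-3 + 16)*6)*(-13) - 12 = (13*6)*(-13) - 12 = 78*(-13) - 12 = -1014 - 12 = -1026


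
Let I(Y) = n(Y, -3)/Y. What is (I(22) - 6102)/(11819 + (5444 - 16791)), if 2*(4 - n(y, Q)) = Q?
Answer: -24407/1888 ≈ -12.927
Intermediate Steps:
n(y, Q) = 4 - Q/2
I(Y) = 11/(2*Y) (I(Y) = (4 - ½*(-3))/Y = (4 + 3/2)/Y = 11/(2*Y))
(I(22) - 6102)/(11819 + (5444 - 16791)) = ((11/2)/22 - 6102)/(11819 + (5444 - 16791)) = ((11/2)*(1/22) - 6102)/(11819 - 11347) = (¼ - 6102)/472 = -24407/4*1/472 = -24407/1888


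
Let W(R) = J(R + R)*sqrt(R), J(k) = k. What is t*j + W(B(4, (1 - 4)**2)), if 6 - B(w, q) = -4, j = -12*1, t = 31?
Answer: -372 + 20*sqrt(10) ≈ -308.75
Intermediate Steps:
j = -12
B(w, q) = 10 (B(w, q) = 6 - 1*(-4) = 6 + 4 = 10)
W(R) = 2*R**(3/2) (W(R) = (R + R)*sqrt(R) = (2*R)*sqrt(R) = 2*R**(3/2))
t*j + W(B(4, (1 - 4)**2)) = 31*(-12) + 2*10**(3/2) = -372 + 2*(10*sqrt(10)) = -372 + 20*sqrt(10)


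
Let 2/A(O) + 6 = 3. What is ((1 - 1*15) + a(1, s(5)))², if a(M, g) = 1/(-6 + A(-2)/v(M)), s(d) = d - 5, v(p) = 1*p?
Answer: 80089/400 ≈ 200.22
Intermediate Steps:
A(O) = -⅔ (A(O) = 2/(-6 + 3) = 2/(-3) = 2*(-⅓) = -⅔)
v(p) = p
s(d) = -5 + d
a(M, g) = 1/(-6 - 2/(3*M))
((1 - 1*15) + a(1, s(5)))² = ((1 - 1*15) - 3*1/(2 + 18*1))² = ((1 - 15) - 3*1/(2 + 18))² = (-14 - 3*1/20)² = (-14 - 3*1*1/20)² = (-14 - 3/20)² = (-283/20)² = 80089/400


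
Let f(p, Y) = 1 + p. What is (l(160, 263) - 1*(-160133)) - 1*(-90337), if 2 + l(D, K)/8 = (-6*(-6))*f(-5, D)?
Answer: 249302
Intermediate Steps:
l(D, K) = -1168 (l(D, K) = -16 + 8*((-6*(-6))*(1 - 5)) = -16 + 8*(36*(-4)) = -16 + 8*(-144) = -16 - 1152 = -1168)
(l(160, 263) - 1*(-160133)) - 1*(-90337) = (-1168 - 1*(-160133)) - 1*(-90337) = (-1168 + 160133) + 90337 = 158965 + 90337 = 249302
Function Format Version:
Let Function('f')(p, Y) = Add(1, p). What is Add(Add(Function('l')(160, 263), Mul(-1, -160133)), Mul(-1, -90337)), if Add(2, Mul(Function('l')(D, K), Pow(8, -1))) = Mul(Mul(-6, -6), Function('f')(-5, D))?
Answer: 249302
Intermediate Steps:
Function('l')(D, K) = -1168 (Function('l')(D, K) = Add(-16, Mul(8, Mul(Mul(-6, -6), Add(1, -5)))) = Add(-16, Mul(8, Mul(36, -4))) = Add(-16, Mul(8, -144)) = Add(-16, -1152) = -1168)
Add(Add(Function('l')(160, 263), Mul(-1, -160133)), Mul(-1, -90337)) = Add(Add(-1168, Mul(-1, -160133)), Mul(-1, -90337)) = Add(Add(-1168, 160133), 90337) = Add(158965, 90337) = 249302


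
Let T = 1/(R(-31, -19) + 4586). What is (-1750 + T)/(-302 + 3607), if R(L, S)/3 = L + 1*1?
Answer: -7867999/14859280 ≈ -0.52950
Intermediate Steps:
R(L, S) = 3 + 3*L (R(L, S) = 3*(L + 1*1) = 3*(L + 1) = 3*(1 + L) = 3 + 3*L)
T = 1/4496 (T = 1/((3 + 3*(-31)) + 4586) = 1/((3 - 93) + 4586) = 1/(-90 + 4586) = 1/4496 ≈ 0.00022242)
(-1750 + T)/(-302 + 3607) = (-1750 + 1/4496)/(-302 + 3607) = -7867999/4496/3305 = -7867999/4496*1/3305 = -7867999/14859280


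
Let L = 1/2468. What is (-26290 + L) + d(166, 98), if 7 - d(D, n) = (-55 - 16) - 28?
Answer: -64622111/2468 ≈ -26184.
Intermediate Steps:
d(D, n) = 106 (d(D, n) = 7 - ((-55 - 16) - 28) = 7 - (-71 - 28) = 7 - 1*(-99) = 7 + 99 = 106)
L = 1/2468 ≈ 0.00040519
(-26290 + L) + d(166, 98) = (-26290 + 1/2468) + 106 = -64883719/2468 + 106 = -64622111/2468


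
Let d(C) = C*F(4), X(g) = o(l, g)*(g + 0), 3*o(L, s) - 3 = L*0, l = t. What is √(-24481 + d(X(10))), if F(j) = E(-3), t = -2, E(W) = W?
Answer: I*√24511 ≈ 156.56*I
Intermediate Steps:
F(j) = -3
l = -2
o(L, s) = 1 (o(L, s) = 1 + (L*0)/3 = 1 + (⅓)*0 = 1 + 0 = 1)
X(g) = g (X(g) = 1*(g + 0) = 1*g = g)
d(C) = -3*C (d(C) = C*(-3) = -3*C)
√(-24481 + d(X(10))) = √(-24481 - 3*10) = √(-24481 - 30) = √(-24511) = I*√24511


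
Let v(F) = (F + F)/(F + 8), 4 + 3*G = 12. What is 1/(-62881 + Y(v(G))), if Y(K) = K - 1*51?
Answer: -2/125863 ≈ -1.5890e-5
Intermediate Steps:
G = 8/3 (G = -4/3 + (1/3)*12 = -4/3 + 4 = 8/3 ≈ 2.6667)
v(F) = 2*F/(8 + F) (v(F) = (2*F)/(8 + F) = 2*F/(8 + F))
Y(K) = -51 + K (Y(K) = K - 51 = -51 + K)
1/(-62881 + Y(v(G))) = 1/(-62881 + (-51 + 2*(8/3)/(8 + 8/3))) = 1/(-62881 + (-51 + 2*(8/3)/(32/3))) = 1/(-62881 + (-51 + 2*(8/3)*(3/32))) = 1/(-62881 + (-51 + 1/2)) = 1/(-62881 - 101/2) = 1/(-125863/2) = -2/125863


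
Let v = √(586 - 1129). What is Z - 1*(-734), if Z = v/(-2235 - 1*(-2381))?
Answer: 734 + I*√543/146 ≈ 734.0 + 0.15961*I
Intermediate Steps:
v = I*√543 (v = √(-543) = I*√543 ≈ 23.302*I)
Z = I*√543/146 (Z = (I*√543)/(-2235 - 1*(-2381)) = (I*√543)/(-2235 + 2381) = (I*√543)/146 = (I*√543)*(1/146) = I*√543/146 ≈ 0.15961*I)
Z - 1*(-734) = I*√543/146 - 1*(-734) = I*√543/146 + 734 = 734 + I*√543/146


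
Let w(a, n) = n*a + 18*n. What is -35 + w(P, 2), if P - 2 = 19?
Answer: 43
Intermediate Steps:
P = 21 (P = 2 + 19 = 21)
w(a, n) = 18*n + a*n (w(a, n) = a*n + 18*n = 18*n + a*n)
-35 + w(P, 2) = -35 + 2*(18 + 21) = -35 + 2*39 = -35 + 78 = 43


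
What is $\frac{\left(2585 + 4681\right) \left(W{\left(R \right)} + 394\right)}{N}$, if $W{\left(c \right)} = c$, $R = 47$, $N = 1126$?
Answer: $\frac{1602153}{563} \approx 2845.7$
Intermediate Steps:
$\frac{\left(2585 + 4681\right) \left(W{\left(R \right)} + 394\right)}{N} = \frac{\left(2585 + 4681\right) \left(47 + 394\right)}{1126} = 7266 \cdot 441 \cdot \frac{1}{1126} = 3204306 \cdot \frac{1}{1126} = \frac{1602153}{563}$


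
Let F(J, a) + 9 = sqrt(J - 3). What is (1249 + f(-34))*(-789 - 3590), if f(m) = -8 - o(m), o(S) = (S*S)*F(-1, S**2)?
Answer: -50993455 + 10124248*I ≈ -5.0993e+7 + 1.0124e+7*I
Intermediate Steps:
F(J, a) = -9 + sqrt(-3 + J) (F(J, a) = -9 + sqrt(J - 3) = -9 + sqrt(-3 + J))
o(S) = S**2*(-9 + 2*I) (o(S) = (S*S)*(-9 + sqrt(-3 - 1)) = S**2*(-9 + sqrt(-4)) = S**2*(-9 + 2*I))
f(m) = -8 - m**2*(-9 + 2*I)
(1249 + f(-34))*(-789 - 3590) = (1249 + (-8 + (-34)**2*(9 - 2*I)))*(-789 - 3590) = (1249 + (-8 + 1156*(9 - 2*I)))*(-4379) = (1249 + (-8 + (10404 - 2312*I)))*(-4379) = (1249 + (10396 - 2312*I))*(-4379) = (11645 - 2312*I)*(-4379) = -50993455 + 10124248*I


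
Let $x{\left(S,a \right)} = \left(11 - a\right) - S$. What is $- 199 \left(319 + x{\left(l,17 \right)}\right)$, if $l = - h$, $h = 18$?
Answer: $-65869$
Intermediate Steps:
$l = -18$ ($l = \left(-1\right) 18 = -18$)
$x{\left(S,a \right)} = 11 - S - a$
$- 199 \left(319 + x{\left(l,17 \right)}\right) = - 199 \left(319 - -12\right) = - 199 \left(319 + \left(11 + 18 - 17\right)\right) = - 199 \left(319 + 12\right) = \left(-199\right) 331 = -65869$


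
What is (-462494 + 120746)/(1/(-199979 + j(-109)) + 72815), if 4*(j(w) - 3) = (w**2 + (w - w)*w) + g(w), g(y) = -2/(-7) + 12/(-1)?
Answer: -628388337588/133888411339 ≈ -4.6934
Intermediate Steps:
g(y) = -82/7 (g(y) = -2*(-1/7) + 12*(-1) = 2/7 - 12 = -82/7)
j(w) = 1/14 + w**2/4 (j(w) = 3 + ((w**2 + (w - w)*w) - 82/7)/4 = 3 + ((w**2 + 0*w) - 82/7)/4 = 3 + ((w**2 + 0) - 82/7)/4 = 3 + (w**2 - 82/7)/4 = 3 + (-82/7 + w**2)/4 = 3 + (-41/14 + w**2/4) = 1/14 + w**2/4)
(-462494 + 120746)/(1/(-199979 + j(-109)) + 72815) = (-462494 + 120746)/(1/(-199979 + (1/14 + (1/4)*(-109)**2)) + 72815) = -341748/(1/(-199979 + (1/14 + (1/4)*11881)) + 72815) = -341748/(1/(-199979 + (1/14 + 11881/4)) + 72815) = -341748/(1/(-199979 + 83169/28) + 72815) = -341748/(1/(-5516243/28) + 72815) = -341748/(-28/5516243 + 72815) = -341748/401665234017/5516243 = -341748*5516243/401665234017 = -628388337588/133888411339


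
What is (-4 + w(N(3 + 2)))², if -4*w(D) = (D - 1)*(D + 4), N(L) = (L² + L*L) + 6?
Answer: 687241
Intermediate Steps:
N(L) = 6 + 2*L² (N(L) = (L² + L²) + 6 = 2*L² + 6 = 6 + 2*L²)
w(D) = -(-1 + D)*(4 + D)/4 (w(D) = -(D - 1)*(D + 4)/4 = -(-1 + D)*(4 + D)/4)
(-4 + w(N(3 + 2)))² = (-4 + (1 - 3*(6 + 2*(3 + 2)²)/4 - (6 + 2*(3 + 2)²)²/4))² = (-4 + (1 - 3*(6 + 2*5²)/4 - (6 + 2*5²)²/4))² = (-4 + (1 - 3*(6 + 2*25)/4 - (6 + 2*25)²/4))² = (-4 + (1 - 3*(6 + 50)/4 - (6 + 50)²/4))² = (-4 + (1 - ¾*56 - ¼*56²))² = (-4 + (1 - 42 - ¼*3136))² = (-4 + (1 - 42 - 784))² = (-4 - 825)² = (-829)² = 687241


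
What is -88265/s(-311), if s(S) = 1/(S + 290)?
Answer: 1853565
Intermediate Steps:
s(S) = 1/(290 + S)
-88265/s(-311) = -88265/(1/(290 - 311)) = -88265/(1/(-21)) = -88265/(-1/21) = -88265*(-21) = 1853565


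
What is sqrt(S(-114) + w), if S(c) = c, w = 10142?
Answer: 2*sqrt(2507) ≈ 100.14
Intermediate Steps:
sqrt(S(-114) + w) = sqrt(-114 + 10142) = sqrt(10028) = 2*sqrt(2507)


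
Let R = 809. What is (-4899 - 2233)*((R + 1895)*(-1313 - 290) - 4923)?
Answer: 30948850420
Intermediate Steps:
(-4899 - 2233)*((R + 1895)*(-1313 - 290) - 4923) = (-4899 - 2233)*((809 + 1895)*(-1313 - 290) - 4923) = -7132*(2704*(-1603) - 4923) = -7132*(-4334512 - 4923) = -7132*(-4339435) = 30948850420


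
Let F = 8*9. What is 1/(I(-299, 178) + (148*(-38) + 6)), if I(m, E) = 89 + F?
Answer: -1/5457 ≈ -0.00018325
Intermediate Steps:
F = 72
I(m, E) = 161 (I(m, E) = 89 + 72 = 161)
1/(I(-299, 178) + (148*(-38) + 6)) = 1/(161 + (148*(-38) + 6)) = 1/(161 + (-5624 + 6)) = 1/(161 - 5618) = 1/(-5457) = -1/5457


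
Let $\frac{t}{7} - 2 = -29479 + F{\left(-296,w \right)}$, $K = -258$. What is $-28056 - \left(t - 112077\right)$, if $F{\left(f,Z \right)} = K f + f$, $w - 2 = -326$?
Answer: $-242144$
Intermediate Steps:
$w = -324$ ($w = 2 - 326 = -324$)
$F{\left(f,Z \right)} = - 257 f$ ($F{\left(f,Z \right)} = - 258 f + f = - 257 f$)
$t = 326165$ ($t = 14 + 7 \left(-29479 - -76072\right) = 14 + 7 \left(-29479 + 76072\right) = 14 + 7 \cdot 46593 = 14 + 326151 = 326165$)
$-28056 - \left(t - 112077\right) = -28056 - \left(326165 - 112077\right) = -28056 - 214088 = -242144$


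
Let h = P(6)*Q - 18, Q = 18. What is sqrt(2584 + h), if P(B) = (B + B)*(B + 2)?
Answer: sqrt(4294) ≈ 65.529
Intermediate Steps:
P(B) = 2*B*(2 + B) (P(B) = (2*B)*(2 + B) = 2*B*(2 + B))
h = 1710 (h = (2*6*(2 + 6))*18 - 18 = (2*6*8)*18 - 18 = 96*18 - 18 = 1728 - 18 = 1710)
sqrt(2584 + h) = sqrt(2584 + 1710) = sqrt(4294)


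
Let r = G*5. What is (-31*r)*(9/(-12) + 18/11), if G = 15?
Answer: -90675/44 ≈ -2060.8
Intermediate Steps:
r = 75 (r = 15*5 = 75)
(-31*r)*(9/(-12) + 18/11) = (-31*75)*(9/(-12) + 18/11) = -2325*(9*(-1/12) + 18*(1/11)) = -2325*(-¾ + 18/11) = -2325*39/44 = -90675/44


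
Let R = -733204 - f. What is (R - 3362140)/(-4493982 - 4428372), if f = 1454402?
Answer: 2774873/4461177 ≈ 0.62200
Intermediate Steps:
R = -2187606 (R = -733204 - 1*1454402 = -733204 - 1454402 = -2187606)
(R - 3362140)/(-4493982 - 4428372) = (-2187606 - 3362140)/(-4493982 - 4428372) = -5549746/(-8922354) = -5549746*(-1/8922354) = 2774873/4461177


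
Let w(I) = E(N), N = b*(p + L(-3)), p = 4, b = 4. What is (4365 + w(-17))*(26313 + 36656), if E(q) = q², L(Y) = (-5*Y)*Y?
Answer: 1968473909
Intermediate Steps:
L(Y) = -5*Y²
N = -164 (N = 4*(4 - 5*(-3)²) = 4*(4 - 5*9) = 4*(4 - 45) = 4*(-41) = -164)
w(I) = 26896 (w(I) = (-164)² = 26896)
(4365 + w(-17))*(26313 + 36656) = (4365 + 26896)*(26313 + 36656) = 31261*62969 = 1968473909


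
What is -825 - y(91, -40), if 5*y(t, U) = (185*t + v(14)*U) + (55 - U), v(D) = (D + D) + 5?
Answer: -3947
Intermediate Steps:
v(D) = 5 + 2*D (v(D) = 2*D + 5 = 5 + 2*D)
y(t, U) = 11 + 37*t + 32*U/5 (y(t, U) = ((185*t + (5 + 2*14)*U) + (55 - U))/5 = ((185*t + (5 + 28)*U) + (55 - U))/5 = ((185*t + 33*U) + (55 - U))/5 = ((33*U + 185*t) + (55 - U))/5 = (55 + 32*U + 185*t)/5 = 11 + 37*t + 32*U/5)
-825 - y(91, -40) = -825 - (11 + 37*91 + (32/5)*(-40)) = -825 - (11 + 3367 - 256) = -825 - 1*3122 = -825 - 3122 = -3947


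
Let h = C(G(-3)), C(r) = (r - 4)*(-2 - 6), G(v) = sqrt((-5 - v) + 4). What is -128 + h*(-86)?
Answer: -2880 + 688*sqrt(2) ≈ -1907.0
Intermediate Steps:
G(v) = sqrt(-1 - v)
C(r) = 32 - 8*r (C(r) = (-4 + r)*(-8) = 32 - 8*r)
h = 32 - 8*sqrt(2) (h = 32 - 8*sqrt(-1 - 1*(-3)) = 32 - 8*sqrt(-1 + 3) = 32 - 8*sqrt(2) ≈ 20.686)
-128 + h*(-86) = -128 + (32 - 8*sqrt(2))*(-86) = -128 + (-2752 + 688*sqrt(2)) = -2880 + 688*sqrt(2)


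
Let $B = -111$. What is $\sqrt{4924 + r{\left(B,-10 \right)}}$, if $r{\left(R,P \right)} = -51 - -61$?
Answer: $\sqrt{4934} \approx 70.242$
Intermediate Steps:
$r{\left(R,P \right)} = 10$ ($r{\left(R,P \right)} = -51 + 61 = 10$)
$\sqrt{4924 + r{\left(B,-10 \right)}} = \sqrt{4924 + 10} = \sqrt{4934}$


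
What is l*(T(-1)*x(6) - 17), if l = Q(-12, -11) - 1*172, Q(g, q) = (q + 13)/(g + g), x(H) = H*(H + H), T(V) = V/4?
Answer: 72275/12 ≈ 6022.9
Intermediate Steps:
T(V) = V/4 (T(V) = V*(¼) = V/4)
x(H) = 2*H² (x(H) = H*(2*H) = 2*H²)
Q(g, q) = (13 + q)/(2*g) (Q(g, q) = (13 + q)/((2*g)) = (13 + q)*(1/(2*g)) = (13 + q)/(2*g))
l = -2065/12 (l = (½)*(13 - 11)/(-12) - 1*172 = (½)*(-1/12)*2 - 172 = -1/12 - 172 = -2065/12 ≈ -172.08)
l*(T(-1)*x(6) - 17) = -2065*(((¼)*(-1))*(2*6²) - 17)/12 = -2065*(-36/2 - 17)/12 = -2065*(-¼*72 - 17)/12 = -2065*(-18 - 17)/12 = -2065/12*(-35) = 72275/12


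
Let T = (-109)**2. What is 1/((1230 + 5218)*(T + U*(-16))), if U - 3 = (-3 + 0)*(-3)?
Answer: 1/75370672 ≈ 1.3268e-8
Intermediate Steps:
T = 11881
U = 12 (U = 3 + (-3 + 0)*(-3) = 3 - 3*(-3) = 3 + 9 = 12)
1/((1230 + 5218)*(T + U*(-16))) = 1/((1230 + 5218)*(11881 + 12*(-16))) = 1/(6448*(11881 - 192)) = 1/(6448*11689) = 1/75370672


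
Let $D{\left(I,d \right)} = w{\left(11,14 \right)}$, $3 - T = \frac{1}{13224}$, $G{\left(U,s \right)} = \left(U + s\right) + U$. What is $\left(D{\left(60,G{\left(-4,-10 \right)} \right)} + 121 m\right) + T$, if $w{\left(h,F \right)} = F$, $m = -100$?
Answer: $- \frac{159785593}{13224} \approx -12083.0$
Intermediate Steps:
$G{\left(U,s \right)} = s + 2 U$
$T = \frac{39671}{13224}$ ($T = 3 - \frac{1}{13224} = \frac{39671}{13224} \approx 2.9999$)
$D{\left(I,d \right)} = 14$
$\left(D{\left(60,G{\left(-4,-10 \right)} \right)} + 121 m\right) + T = \left(14 + 121 \left(-100\right)\right) + \frac{39671}{13224} = \left(14 - 12100\right) + \frac{39671}{13224} = -12086 + \frac{39671}{13224} = - \frac{159785593}{13224}$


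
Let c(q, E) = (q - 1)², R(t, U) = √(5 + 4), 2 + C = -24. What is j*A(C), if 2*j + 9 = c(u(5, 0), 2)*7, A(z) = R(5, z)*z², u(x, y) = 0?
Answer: -2028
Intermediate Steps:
C = -26 (C = -2 - 24 = -26)
R(t, U) = 3 (R(t, U) = √9 = 3)
A(z) = 3*z²
c(q, E) = (-1 + q)²
j = -1 (j = -9/2 + ((-1 + 0)²*7)/2 = -9/2 + ((-1)²*7)/2 = -9/2 + (1*7)/2 = -9/2 + (½)*7 = -9/2 + 7/2 = -1)
j*A(C) = -3*(-26)² = -3*676 = -1*2028 = -2028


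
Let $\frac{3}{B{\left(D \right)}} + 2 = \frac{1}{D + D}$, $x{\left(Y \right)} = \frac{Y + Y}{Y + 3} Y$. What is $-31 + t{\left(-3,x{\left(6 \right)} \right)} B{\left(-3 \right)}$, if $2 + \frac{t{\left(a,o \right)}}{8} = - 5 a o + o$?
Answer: $- \frac{18547}{13} \approx -1426.7$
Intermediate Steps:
$x{\left(Y \right)} = \frac{2 Y^{2}}{3 + Y}$ ($x{\left(Y \right)} = \frac{2 Y}{3 + Y} Y = \frac{2 Y^{2}}{3 + Y}$)
$B{\left(D \right)} = \frac{3}{-2 + \frac{1}{2 D}}$ ($B{\left(D \right)} = \frac{3}{-2 + \frac{1}{D + D}} = \frac{3}{-2 + \frac{1}{2 D}}$)
$t{\left(a,o \right)} = -16 + 8 o - 40 a o$ ($t{\left(a,o \right)} = -16 + 8 \left(- 5 a o + o\right) = -16 + 8 \left(o - 5 a o\right) = -16 - \left(- 8 o + 40 a o\right) = -16 + 8 o - 40 a o$)
$-31 + t{\left(-3,x{\left(6 \right)} \right)} B{\left(-3 \right)} = -31 + \left(-16 + 8 \frac{2 \cdot 6^{2}}{3 + 6} - - 120 \frac{2 \cdot 6^{2}}{3 + 6}\right) \left(\left(-6\right) \left(-3\right) \frac{1}{-1 + 4 \left(-3\right)}\right) = -31 + \left(-16 + 8 \cdot 2 \cdot 36 \cdot \frac{1}{9} - - 120 \cdot 2 \cdot 36 \cdot \frac{1}{9}\right) \left(\left(-6\right) \left(-3\right) \frac{1}{-1 - 12}\right) = -31 + \left(-16 + 8 \cdot 2 \cdot 36 \cdot \frac{1}{9} - - 120 \cdot 2 \cdot 36 \cdot \frac{1}{9}\right) \left(\left(-6\right) \left(-3\right) \frac{1}{-13}\right) = -31 + \left(-16 + 8 \cdot 8 - \left(-120\right) 8\right) \left(\left(-6\right) \left(-3\right) \left(- \frac{1}{13}\right)\right) = -31 + \left(-16 + 64 + 960\right) \left(- \frac{18}{13}\right) = -31 + 1008 \left(- \frac{18}{13}\right) = -31 - \frac{18144}{13} = - \frac{18547}{13}$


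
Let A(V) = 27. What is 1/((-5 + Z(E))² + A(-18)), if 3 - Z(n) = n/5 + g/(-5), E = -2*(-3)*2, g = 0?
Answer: 25/1159 ≈ 0.021570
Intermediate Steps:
E = 12 (E = 6*2 = 12)
Z(n) = 3 - n/5 (Z(n) = 3 - (n/5 + 0/(-5)) = 3 - (n*(⅕) + 0*(-⅕)) = 3 - (n/5 + 0) = 3 - n/5)
1/((-5 + Z(E))² + A(-18)) = 1/((-5 + (3 - ⅕*12))² + 27) = 1/((-5 + (3 - 12/5))² + 27) = 1/((-5 + ⅗)² + 27) = 1/((-22/5)² + 27) = 1/(484/25 + 27) = 1/(1159/25) = 25/1159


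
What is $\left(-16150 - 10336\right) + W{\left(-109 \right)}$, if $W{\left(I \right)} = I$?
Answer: $-26595$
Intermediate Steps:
$\left(-16150 - 10336\right) + W{\left(-109 \right)} = \left(-16150 - 10336\right) - 109 = -26486 - 109 = -26595$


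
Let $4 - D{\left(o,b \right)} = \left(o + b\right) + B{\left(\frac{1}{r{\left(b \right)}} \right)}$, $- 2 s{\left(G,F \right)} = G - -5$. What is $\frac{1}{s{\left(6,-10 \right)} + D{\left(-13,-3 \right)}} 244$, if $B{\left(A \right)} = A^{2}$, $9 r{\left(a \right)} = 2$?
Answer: $- \frac{976}{23} \approx -42.435$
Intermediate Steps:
$r{\left(a \right)} = \frac{2}{9}$ ($r{\left(a \right)} = \frac{1}{9} \cdot 2 = \frac{2}{9}$)
$s{\left(G,F \right)} = - \frac{5}{2} - \frac{G}{2}$ ($s{\left(G,F \right)} = - \frac{G - -5}{2} = - \frac{G + 5}{2} = - \frac{5 + G}{2} = - \frac{5}{2} - \frac{G}{2}$)
$D{\left(o,b \right)} = - \frac{65}{4} - b - o$ ($D{\left(o,b \right)} = 4 - \left(\left(o + b\right) + \left(\frac{1}{\frac{2}{9}}\right)^{2}\right) = 4 - \left(\left(b + o\right) + \left(\frac{9}{2}\right)^{2}\right) = 4 - \left(\left(b + o\right) + \frac{81}{4}\right) = 4 - \left(\frac{81}{4} + b + o\right) = - \frac{65}{4} - b - o$)
$\frac{1}{s{\left(6,-10 \right)} + D{\left(-13,-3 \right)}} 244 = \frac{1}{\left(- \frac{5}{2} - 3\right) - \frac{1}{4}} \cdot 244 = \frac{1}{\left(- \frac{5}{2} - 3\right) + \left(- \frac{65}{4} + 3 + 13\right)} 244 = \frac{1}{- \frac{11}{2} - \frac{1}{4}} \cdot 244 = \frac{1}{- \frac{23}{4}} \cdot 244 = \left(- \frac{4}{23}\right) 244 = - \frac{976}{23}$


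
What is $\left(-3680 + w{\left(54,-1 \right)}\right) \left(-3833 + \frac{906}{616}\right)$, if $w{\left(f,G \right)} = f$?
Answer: $\frac{305648749}{22} \approx 1.3893 \cdot 10^{7}$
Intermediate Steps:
$\left(-3680 + w{\left(54,-1 \right)}\right) \left(-3833 + \frac{906}{616}\right) = \left(-3680 + 54\right) \left(-3833 + \frac{906}{616}\right) = - 3626 \left(-3833 + 906 \cdot \frac{1}{616}\right) = - 3626 \left(-3833 + \frac{453}{308}\right) = \left(-3626\right) \left(- \frac{1180111}{308}\right) = \frac{305648749}{22}$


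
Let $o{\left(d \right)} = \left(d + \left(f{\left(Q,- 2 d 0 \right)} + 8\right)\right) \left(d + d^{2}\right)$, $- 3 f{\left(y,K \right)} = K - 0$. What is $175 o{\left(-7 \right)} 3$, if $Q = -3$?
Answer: $22050$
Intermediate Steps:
$f{\left(y,K \right)} = - \frac{K}{3}$ ($f{\left(y,K \right)} = - \frac{K - 0}{3} = - \frac{K + 0}{3} = - \frac{K}{3}$)
$o{\left(d \right)} = \left(8 + d\right) \left(d + d^{2}\right)$ ($o{\left(d \right)} = \left(d - \left(-8 + \frac{- 2 d 0}{3}\right)\right) \left(d + d^{2}\right) = \left(d + \left(\left(- \frac{1}{3}\right) 0 + 8\right)\right) \left(d + d^{2}\right) = \left(d + \left(0 + 8\right)\right) \left(d + d^{2}\right) = \left(d + 8\right) \left(d + d^{2}\right) = \left(8 + d\right) \left(d + d^{2}\right)$)
$175 o{\left(-7 \right)} 3 = 175 \left(- 7 \left(8 + \left(-7\right)^{2} + 9 \left(-7\right)\right)\right) 3 = 175 \left(- 7 \left(8 + 49 - 63\right)\right) 3 = 175 \left(\left(-7\right) \left(-6\right)\right) 3 = 175 \cdot 42 \cdot 3 = 7350 \cdot 3 = 22050$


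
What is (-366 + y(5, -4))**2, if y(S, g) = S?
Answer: 130321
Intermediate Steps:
(-366 + y(5, -4))**2 = (-366 + 5)**2 = (-361)**2 = 130321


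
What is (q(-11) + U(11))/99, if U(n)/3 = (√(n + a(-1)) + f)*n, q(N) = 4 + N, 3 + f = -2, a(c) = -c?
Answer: -172/99 + 2*√3/3 ≈ -0.58267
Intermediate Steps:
f = -5 (f = -3 - 2 = -5)
U(n) = 3*n*(-5 + √(1 + n)) (U(n) = 3*((√(n - 1*(-1)) - 5)*n) = 3*((√(n + 1) - 5)*n) = 3*((√(1 + n) - 5)*n) = 3*((-5 + √(1 + n))*n) = 3*(n*(-5 + √(1 + n))) = 3*n*(-5 + √(1 + n)))
(q(-11) + U(11))/99 = ((4 - 11) + 3*11*(-5 + √(1 + 11)))/99 = (-7 + 3*11*(-5 + √12))*(1/99) = (-7 + 3*11*(-5 + 2*√3))*(1/99) = (-7 + (-165 + 66*√3))*(1/99) = (-172 + 66*√3)*(1/99) = -172/99 + 2*√3/3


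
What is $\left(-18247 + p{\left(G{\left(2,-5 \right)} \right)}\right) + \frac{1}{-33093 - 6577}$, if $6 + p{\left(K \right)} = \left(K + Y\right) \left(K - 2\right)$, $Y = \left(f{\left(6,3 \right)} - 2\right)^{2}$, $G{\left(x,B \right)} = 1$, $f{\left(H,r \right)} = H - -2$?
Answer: $- \frac{725564301}{39670} \approx -18290.0$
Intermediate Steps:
$f{\left(H,r \right)} = 2 + H$ ($f{\left(H,r \right)} = H + 2 = 2 + H$)
$Y = 36$ ($Y = \left(\left(2 + 6\right) - 2\right)^{2} = \left(8 - 2\right)^{2} = 6^{2} = 36$)
$p{\left(K \right)} = -6 + \left(-2 + K\right) \left(36 + K\right)$ ($p{\left(K \right)} = -6 + \left(K + 36\right) \left(K - 2\right) = -6 + \left(36 + K\right) \left(-2 + K\right) = -6 + \left(-2 + K\right) \left(36 + K\right)$)
$\left(-18247 + p{\left(G{\left(2,-5 \right)} \right)}\right) + \frac{1}{-33093 - 6577} = \left(-18247 + \left(-78 + 1^{2} + 34 \cdot 1\right)\right) + \frac{1}{-33093 - 6577} = \left(-18247 + \left(-78 + 1 + 34\right)\right) + \frac{1}{-39670} = \left(-18247 - 43\right) - \frac{1}{39670} = -18290 - \frac{1}{39670} = - \frac{725564301}{39670}$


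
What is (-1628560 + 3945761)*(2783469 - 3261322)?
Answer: -1107281449453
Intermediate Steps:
(-1628560 + 3945761)*(2783469 - 3261322) = 2317201*(-477853) = -1107281449453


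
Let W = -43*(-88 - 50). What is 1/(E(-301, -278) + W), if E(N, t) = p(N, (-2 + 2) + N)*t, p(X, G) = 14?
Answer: 1/2042 ≈ 0.00048972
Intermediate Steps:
E(N, t) = 14*t
W = 5934 (W = -43*(-138) = 5934)
1/(E(-301, -278) + W) = 1/(14*(-278) + 5934) = 1/(-3892 + 5934) = 1/2042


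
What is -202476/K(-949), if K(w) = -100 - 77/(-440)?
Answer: 2699680/1331 ≈ 2028.3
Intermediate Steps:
K(w) = -3993/40 (K(w) = -100 - 77*(-1)/440 = -100 - 1*(-7/40) = -100 + 7/40 = -3993/40)
-202476/K(-949) = -202476/(-3993/40) = -202476*(-40/3993) = 2699680/1331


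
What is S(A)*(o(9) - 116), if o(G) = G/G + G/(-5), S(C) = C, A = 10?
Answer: -1168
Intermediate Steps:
o(G) = 1 - G/5 (o(G) = 1 + G*(-⅕) = 1 - G/5)
S(A)*(o(9) - 116) = 10*((1 - ⅕*9) - 116) = 10*((1 - 9/5) - 116) = 10*(-⅘ - 116) = 10*(-584/5) = -1168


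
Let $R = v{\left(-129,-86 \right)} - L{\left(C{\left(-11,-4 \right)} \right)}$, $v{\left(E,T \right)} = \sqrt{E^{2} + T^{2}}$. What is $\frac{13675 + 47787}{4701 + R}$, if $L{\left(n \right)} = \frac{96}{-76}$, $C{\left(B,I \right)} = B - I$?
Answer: $\frac{52166394927}{3986747146} - \frac{477037313 \sqrt{13}}{3986747146} \approx 12.654$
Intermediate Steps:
$L{\left(n \right)} = - \frac{24}{19}$ ($L{\left(n \right)} = 96 \left(- \frac{1}{76}\right) = - \frac{24}{19}$)
$R = \frac{24}{19} + 43 \sqrt{13}$ ($R = \sqrt{\left(-129\right)^{2} + \left(-86\right)^{2}} - - \frac{24}{19} = \sqrt{16641 + 7396} + \frac{24}{19} = \sqrt{24037} + \frac{24}{19} = 43 \sqrt{13} + \frac{24}{19} = \frac{24}{19} + 43 \sqrt{13} \approx 156.3$)
$\frac{13675 + 47787}{4701 + R} = \frac{13675 + 47787}{4701 + \left(\frac{24}{19} + 43 \sqrt{13}\right)} = \frac{61462}{\frac{89343}{19} + 43 \sqrt{13}}$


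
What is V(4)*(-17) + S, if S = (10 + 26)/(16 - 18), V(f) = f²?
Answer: -290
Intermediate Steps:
S = -18 (S = 36/(-2) = 36*(-½) = -18)
V(4)*(-17) + S = 4²*(-17) - 18 = 16*(-17) - 18 = -272 - 18 = -290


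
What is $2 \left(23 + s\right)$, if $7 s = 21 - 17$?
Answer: $\frac{330}{7} \approx 47.143$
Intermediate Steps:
$s = \frac{4}{7}$ ($s = \frac{21 - 17}{7} = \frac{1}{7} \cdot 4 = \frac{4}{7} \approx 0.57143$)
$2 \left(23 + s\right) = 2 \left(23 + \frac{4}{7}\right) = 2 \cdot \frac{165}{7} = \frac{330}{7}$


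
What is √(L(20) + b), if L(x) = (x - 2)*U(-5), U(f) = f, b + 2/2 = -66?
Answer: I*√157 ≈ 12.53*I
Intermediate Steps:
b = -67 (b = -1 - 66 = -67)
L(x) = 10 - 5*x (L(x) = (x - 2)*(-5) = (-2 + x)*(-5) = 10 - 5*x)
√(L(20) + b) = √((10 - 5*20) - 67) = √((10 - 100) - 67) = √(-90 - 67) = √(-157) = I*√157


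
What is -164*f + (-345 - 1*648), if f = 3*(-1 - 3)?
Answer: 975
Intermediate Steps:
f = -12 (f = 3*(-4) = -12)
-164*f + (-345 - 1*648) = -164*(-12) + (-345 - 1*648) = 1968 + (-345 - 648) = 1968 - 993 = 975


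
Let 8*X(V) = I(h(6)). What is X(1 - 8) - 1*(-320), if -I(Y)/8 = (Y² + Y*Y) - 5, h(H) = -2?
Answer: 317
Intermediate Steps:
I(Y) = 40 - 16*Y² (I(Y) = -8*((Y² + Y*Y) - 5) = -8*((Y² + Y²) - 5) = -8*(2*Y² - 5) = -8*(-5 + 2*Y²) = 40 - 16*Y²)
X(V) = -3 (X(V) = (40 - 16*(-2)²)/8 = (40 - 16*4)/8 = (40 - 64)/8 = (⅛)*(-24) = -3)
X(1 - 8) - 1*(-320) = -3 - 1*(-320) = -3 + 320 = 317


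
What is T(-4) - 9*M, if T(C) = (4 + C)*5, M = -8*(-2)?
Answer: -144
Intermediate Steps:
M = 16
T(C) = 20 + 5*C
T(-4) - 9*M = (20 + 5*(-4)) - 9*16 = (20 - 20) - 144 = 0 - 144 = -144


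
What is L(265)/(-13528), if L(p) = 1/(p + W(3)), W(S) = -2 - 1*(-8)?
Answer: -1/3666088 ≈ -2.7277e-7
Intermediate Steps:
W(S) = 6 (W(S) = -2 + 8 = 6)
L(p) = 1/(6 + p) (L(p) = 1/(p + 6) = 1/(6 + p))
L(265)/(-13528) = 1/((6 + 265)*(-13528)) = -1/13528/271 = (1/271)*(-1/13528) = -1/3666088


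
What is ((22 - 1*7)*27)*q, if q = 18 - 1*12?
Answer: 2430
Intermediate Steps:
q = 6 (q = 18 - 12 = 6)
((22 - 1*7)*27)*q = ((22 - 1*7)*27)*6 = ((22 - 7)*27)*6 = (15*27)*6 = 405*6 = 2430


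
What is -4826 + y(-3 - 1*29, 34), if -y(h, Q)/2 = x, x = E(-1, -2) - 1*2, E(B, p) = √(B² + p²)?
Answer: -4822 - 2*√5 ≈ -4826.5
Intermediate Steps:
x = -2 + √5 (x = √((-1)² + (-2)²) - 1*2 = √(1 + 4) - 2 = √5 - 2 = -2 + √5 ≈ 0.23607)
y(h, Q) = 4 - 2*√5 (y(h, Q) = -2*(-2 + √5) = 4 - 2*√5)
-4826 + y(-3 - 1*29, 34) = -4826 + (4 - 2*√5) = -4822 - 2*√5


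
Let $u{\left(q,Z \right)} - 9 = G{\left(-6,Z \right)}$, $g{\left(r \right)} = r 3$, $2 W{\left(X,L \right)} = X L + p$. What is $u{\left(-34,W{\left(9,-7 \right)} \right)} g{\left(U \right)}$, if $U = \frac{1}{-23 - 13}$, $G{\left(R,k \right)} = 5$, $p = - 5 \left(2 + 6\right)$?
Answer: $- \frac{7}{6} \approx -1.1667$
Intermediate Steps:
$p = -40$ ($p = \left(-5\right) 8 = -40$)
$W{\left(X,L \right)} = -20 + \frac{L X}{2}$ ($W{\left(X,L \right)} = \frac{X L - 40}{2} = \frac{L X - 40}{2} = \frac{-40 + L X}{2} = -20 + \frac{L X}{2}$)
$U = - \frac{1}{36}$ ($U = \frac{1}{-36} = - \frac{1}{36} \approx -0.027778$)
$g{\left(r \right)} = 3 r$
$u{\left(q,Z \right)} = 14$ ($u{\left(q,Z \right)} = 9 + 5 = 14$)
$u{\left(-34,W{\left(9,-7 \right)} \right)} g{\left(U \right)} = 14 \cdot 3 \left(- \frac{1}{36}\right) = 14 \left(- \frac{1}{12}\right) = - \frac{7}{6}$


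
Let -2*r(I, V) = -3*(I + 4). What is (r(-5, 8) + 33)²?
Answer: 3969/4 ≈ 992.25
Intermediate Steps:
r(I, V) = 6 + 3*I/2 (r(I, V) = -(-3)*(I + 4)/2 = -(-3)*(4 + I)/2 = -(-12 - 3*I)/2 = 6 + 3*I/2)
(r(-5, 8) + 33)² = ((6 + (3/2)*(-5)) + 33)² = ((6 - 15/2) + 33)² = (-3/2 + 33)² = (63/2)² = 3969/4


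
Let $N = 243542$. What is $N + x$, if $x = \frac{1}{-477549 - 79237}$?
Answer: $\frac{135600776011}{556786} \approx 2.4354 \cdot 10^{5}$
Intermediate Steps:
$x = - \frac{1}{556786}$ ($x = \frac{1}{-556786} = - \frac{1}{556786} \approx -1.796 \cdot 10^{-6}$)
$N + x = 243542 - \frac{1}{556786} = \frac{135600776011}{556786}$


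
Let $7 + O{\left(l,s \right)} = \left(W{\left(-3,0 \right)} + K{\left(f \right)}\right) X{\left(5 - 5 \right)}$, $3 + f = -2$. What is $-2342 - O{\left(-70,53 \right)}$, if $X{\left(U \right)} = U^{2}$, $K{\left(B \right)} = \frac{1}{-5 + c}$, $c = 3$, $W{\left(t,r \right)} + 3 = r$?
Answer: $-2335$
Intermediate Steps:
$W{\left(t,r \right)} = -3 + r$
$f = -5$ ($f = -3 - 2 = -5$)
$K{\left(B \right)} = - \frac{1}{2}$ ($K{\left(B \right)} = \frac{1}{-5 + 3} = \frac{1}{-2} = - \frac{1}{2}$)
$O{\left(l,s \right)} = -7$ ($O{\left(l,s \right)} = -7 + \left(\left(-3 + 0\right) - \frac{1}{2}\right) \left(5 - 5\right)^{2} = -7 + \left(-3 - \frac{1}{2}\right) 0^{2} = -7 - 0 = -7 + 0 = -7$)
$-2342 - O{\left(-70,53 \right)} = -2342 - -7 = -2342 + 7 = -2335$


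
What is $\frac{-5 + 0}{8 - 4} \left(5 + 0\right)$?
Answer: $- \frac{25}{4} \approx -6.25$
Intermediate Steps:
$\frac{-5 + 0}{8 - 4} \left(5 + 0\right) = - \frac{5}{4} \cdot 5 = \left(-5\right) \frac{1}{4} \cdot 5 = \left(- \frac{5}{4}\right) 5 = - \frac{25}{4}$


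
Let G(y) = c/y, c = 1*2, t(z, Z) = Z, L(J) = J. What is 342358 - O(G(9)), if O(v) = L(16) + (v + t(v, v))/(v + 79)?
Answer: 244089842/713 ≈ 3.4234e+5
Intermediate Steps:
c = 2
G(y) = 2/y
O(v) = 16 + 2*v/(79 + v) (O(v) = 16 + (v + v)/(v + 79) = 16 + (2*v)/(79 + v) = 16 + 2*v/(79 + v))
342358 - O(G(9)) = 342358 - 2*(632 + 9*(2/9))/(79 + 2/9) = 342358 - 2*(632 + 2)/713/9 = 342358 - 2*9*634/713 = 342358 - 1*11412/713 = 342358 - 11412/713 = 244089842/713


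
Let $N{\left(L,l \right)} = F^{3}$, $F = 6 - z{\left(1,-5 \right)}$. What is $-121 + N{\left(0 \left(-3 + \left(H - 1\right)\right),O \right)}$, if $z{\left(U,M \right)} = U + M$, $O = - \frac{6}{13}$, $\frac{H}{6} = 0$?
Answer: $879$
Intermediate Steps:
$H = 0$ ($H = 6 \cdot 0 = 0$)
$O = - \frac{6}{13}$ ($O = \left(-6\right) \frac{1}{13} = - \frac{6}{13} \approx -0.46154$)
$z{\left(U,M \right)} = M + U$
$F = 10$ ($F = 6 - \left(-5 + 1\right) = 6 - -4 = 6 + 4 = 10$)
$N{\left(L,l \right)} = 1000$ ($N{\left(L,l \right)} = 10^{3} = 1000$)
$-121 + N{\left(0 \left(-3 + \left(H - 1\right)\right),O \right)} = -121 + 1000 = 879$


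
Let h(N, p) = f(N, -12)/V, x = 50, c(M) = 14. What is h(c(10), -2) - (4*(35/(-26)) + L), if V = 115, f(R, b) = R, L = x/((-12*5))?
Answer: 56867/8970 ≈ 6.3397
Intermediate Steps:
L = -5/6 (L = 50/((-12*5)) = 50/(-60) = 50*(-1/60) = -5/6 ≈ -0.83333)
h(N, p) = N/115
h(c(10), -2) - (4*(35/(-26)) + L) = (1/115)*14 - (4*(35/(-26)) - 5/6) = 14/115 - (4*(35*(-1/26)) - 5/6) = 14/115 - (4*(-35/26) - 5/6) = 14/115 - (-70/13 - 5/6) = 14/115 - 1*(-485/78) = 14/115 + 485/78 = 56867/8970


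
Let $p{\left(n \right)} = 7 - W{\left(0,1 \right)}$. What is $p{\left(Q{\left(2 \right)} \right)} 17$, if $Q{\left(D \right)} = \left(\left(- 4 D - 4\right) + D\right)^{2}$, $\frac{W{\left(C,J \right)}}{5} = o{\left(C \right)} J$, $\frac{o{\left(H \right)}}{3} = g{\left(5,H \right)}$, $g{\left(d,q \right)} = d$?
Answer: $-1156$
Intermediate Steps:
$o{\left(H \right)} = 15$ ($o{\left(H \right)} = 3 \cdot 5 = 15$)
$W{\left(C,J \right)} = 75 J$ ($W{\left(C,J \right)} = 5 \cdot 15 J = 75 J$)
$Q{\left(D \right)} = \left(-4 - 3 D\right)^{2}$ ($Q{\left(D \right)} = \left(\left(-4 - 4 D\right) + D\right)^{2} = \left(-4 - 3 D\right)^{2}$)
$p{\left(n \right)} = -68$ ($p{\left(n \right)} = 7 - 75 \cdot 1 = 7 - 75 = -68$)
$p{\left(Q{\left(2 \right)} \right)} 17 = \left(-68\right) 17 = -1156$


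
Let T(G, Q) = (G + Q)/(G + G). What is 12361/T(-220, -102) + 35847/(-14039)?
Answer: 38172166013/2260279 ≈ 16888.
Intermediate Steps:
T(G, Q) = (G + Q)/(2*G) (T(G, Q) = (G + Q)/((2*G)) = (G + Q)*(1/(2*G)) = (G + Q)/(2*G))
12361/T(-220, -102) + 35847/(-14039) = 12361/(((1/2)*(-220 - 102)/(-220))) + 35847/(-14039) = 12361/(((1/2)*(-1/220)*(-322))) + 35847*(-1/14039) = 12361/(161/220) - 35847/14039 = 12361*(220/161) - 35847/14039 = 2719420/161 - 35847/14039 = 38172166013/2260279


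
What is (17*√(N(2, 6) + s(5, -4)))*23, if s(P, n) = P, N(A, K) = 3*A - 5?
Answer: 391*√6 ≈ 957.75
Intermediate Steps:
N(A, K) = -5 + 3*A
(17*√(N(2, 6) + s(5, -4)))*23 = (17*√((-5 + 3*2) + 5))*23 = (17*√((-5 + 6) + 5))*23 = (17*√(1 + 5))*23 = (17*√6)*23 = 391*√6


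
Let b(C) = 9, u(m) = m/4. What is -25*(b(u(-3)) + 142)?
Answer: -3775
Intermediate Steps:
u(m) = m/4 (u(m) = m*(1/4) = m/4)
-25*(b(u(-3)) + 142) = -25*(9 + 142) = -25*151 = -3775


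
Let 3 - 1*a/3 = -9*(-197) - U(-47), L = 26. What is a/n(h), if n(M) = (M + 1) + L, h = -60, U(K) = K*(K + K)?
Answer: -2648/11 ≈ -240.73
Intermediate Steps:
U(K) = 2*K² (U(K) = K*(2*K) = 2*K²)
n(M) = 27 + M (n(M) = (M + 1) + 26 = (1 + M) + 26 = 27 + M)
a = 7944 (a = 9 - 3*(-9*(-197) - 2*(-47)²) = 9 - 3*(1773 - 2*2209) = 9 - 3*(1773 - 1*4418) = 9 - 3*(1773 - 4418) = 9 - 3*(-2645) = 9 + 7935 = 7944)
a/n(h) = 7944/(27 - 60) = 7944/(-33) = 7944*(-1/33) = -2648/11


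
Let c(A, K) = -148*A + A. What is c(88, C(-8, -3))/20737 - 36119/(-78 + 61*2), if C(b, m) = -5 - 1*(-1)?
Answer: -749568887/912428 ≈ -821.51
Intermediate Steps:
C(b, m) = -4 (C(b, m) = -5 + 1 = -4)
c(A, K) = -147*A
c(88, C(-8, -3))/20737 - 36119/(-78 + 61*2) = -147*88/20737 - 36119/(-78 + 61*2) = -12936*1/20737 - 36119/(-78 + 122) = -12936/20737 - 36119/44 = -749568887/912428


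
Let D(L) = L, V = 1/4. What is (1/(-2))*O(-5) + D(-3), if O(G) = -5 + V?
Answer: -5/8 ≈ -0.62500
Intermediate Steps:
V = 1/4 ≈ 0.25000
O(G) = -19/4 (O(G) = -5 + 1/4 = -19/4)
(1/(-2))*O(-5) + D(-3) = (1/(-2))*(-19/4) - 3 = (1*(-1/2))*(-19/4) - 3 = -1/2*(-19/4) - 3 = 19/8 - 3 = -5/8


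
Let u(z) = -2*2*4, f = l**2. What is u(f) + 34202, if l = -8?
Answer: 34186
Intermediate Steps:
f = 64 (f = (-8)**2 = 64)
u(z) = -16 (u(z) = -4*4 = -16)
u(f) + 34202 = -16 + 34202 = 34186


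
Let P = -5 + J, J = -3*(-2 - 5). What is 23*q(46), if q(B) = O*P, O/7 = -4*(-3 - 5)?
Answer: 82432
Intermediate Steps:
J = 21 (J = -3*(-7) = 21)
P = 16 (P = -5 + 21 = 16)
O = 224 (O = 7*(-4*(-3 - 5)) = 7*(-4*(-8)) = 7*32 = 224)
q(B) = 3584 (q(B) = 224*16 = 3584)
23*q(46) = 23*3584 = 82432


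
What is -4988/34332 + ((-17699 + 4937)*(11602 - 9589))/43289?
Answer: -220550444581/371549487 ≈ -593.60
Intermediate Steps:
-4988/34332 + ((-17699 + 4937)*(11602 - 9589))/43289 = -4988*1/34332 - 12762*2013*(1/43289) = -1247/8583 - 25689906*1/43289 = -1247/8583 - 25689906/43289 = -220550444581/371549487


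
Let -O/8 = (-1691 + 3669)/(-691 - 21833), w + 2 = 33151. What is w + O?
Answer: 186665975/5631 ≈ 33150.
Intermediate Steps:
w = 33149 (w = -2 + 33151 = 33149)
O = 3956/5631 (O = -8*(-1691 + 3669)/(-691 - 21833) = -15824/(-22524) = -15824*(-1)/22524 = -8*(-989/11262) = 3956/5631 ≈ 0.70254)
w + O = 33149 + 3956/5631 = 186665975/5631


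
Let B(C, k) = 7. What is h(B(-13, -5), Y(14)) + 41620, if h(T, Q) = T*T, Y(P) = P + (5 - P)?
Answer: 41669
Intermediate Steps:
Y(P) = 5
h(T, Q) = T²
h(B(-13, -5), Y(14)) + 41620 = 7² + 41620 = 49 + 41620 = 41669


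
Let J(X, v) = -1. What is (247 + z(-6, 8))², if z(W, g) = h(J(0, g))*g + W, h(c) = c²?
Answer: 62001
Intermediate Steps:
z(W, g) = W + g (z(W, g) = (-1)²*g + W = 1*g + W = g + W = W + g)
(247 + z(-6, 8))² = (247 + (-6 + 8))² = (247 + 2)² = 249² = 62001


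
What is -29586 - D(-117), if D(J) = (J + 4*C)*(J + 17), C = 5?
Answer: -39286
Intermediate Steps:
D(J) = (17 + J)*(20 + J) (D(J) = (J + 4*5)*(J + 17) = (J + 20)*(17 + J) = (20 + J)*(17 + J) = (17 + J)*(20 + J))
-29586 - D(-117) = -29586 - (340 + (-117)² + 37*(-117)) = -29586 - (340 + 13689 - 4329) = -29586 - 1*9700 = -29586 - 9700 = -39286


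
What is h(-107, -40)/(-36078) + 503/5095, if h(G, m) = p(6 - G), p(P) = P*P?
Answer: -46910821/183817410 ≈ -0.25520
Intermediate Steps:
p(P) = P²
h(G, m) = (6 - G)²
h(-107, -40)/(-36078) + 503/5095 = (-6 - 107)²/(-36078) + 503/5095 = (-113)²*(-1/36078) + 503*(1/5095) = 12769*(-1/36078) + 503/5095 = -12769/36078 + 503/5095 = -46910821/183817410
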